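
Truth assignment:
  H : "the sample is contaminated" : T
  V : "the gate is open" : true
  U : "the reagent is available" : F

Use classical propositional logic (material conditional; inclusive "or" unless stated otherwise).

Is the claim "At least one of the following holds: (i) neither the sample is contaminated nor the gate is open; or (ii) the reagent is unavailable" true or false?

The statement is true.

Parsed as (H nor V) | ~U

H nor V = T nor T = F
~U = ~F = T
(H nor V) | ~U = F | T = T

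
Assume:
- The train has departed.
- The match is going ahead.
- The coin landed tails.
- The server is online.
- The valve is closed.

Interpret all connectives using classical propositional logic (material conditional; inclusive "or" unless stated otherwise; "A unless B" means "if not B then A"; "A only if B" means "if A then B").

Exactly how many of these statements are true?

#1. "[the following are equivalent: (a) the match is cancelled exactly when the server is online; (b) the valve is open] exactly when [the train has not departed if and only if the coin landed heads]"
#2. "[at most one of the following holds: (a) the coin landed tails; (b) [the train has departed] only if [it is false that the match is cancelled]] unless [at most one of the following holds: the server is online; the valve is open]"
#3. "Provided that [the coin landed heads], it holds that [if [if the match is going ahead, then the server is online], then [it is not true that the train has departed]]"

Let L = "the match is cancelled" (F), N = "the server is online" (T), S = "the valve is open" (F), U = "the train has departed" (T), D = "the coin landed heads" (F).

#1: Parsed as ((L ↔ N) ↔ S) ↔ (¬U ↔ D)

L ↔ N = F ↔ T = F
(L ↔ N) ↔ S = F ↔ F = T
¬U = ¬T = F
¬U ↔ D = F ↔ F = T
((L ↔ N) ↔ S) ↔ (¬U ↔ D) = T ↔ T = T
Thus #1 is true.

#2: In symbols: (¬D ↑ (U → ¬L)) ∨ (N ↑ S)

¬D = ¬F = T
¬L = ¬F = T
U → ¬L = T → T = T
¬D ↑ (U → ¬L) = T ↑ T = F
N ↑ S = T ↑ F = T
(¬D ↑ (U → ¬L)) ∨ (N ↑ S) = F ∨ T = T
So #2 is true.

#3: In symbols: D → ((¬L → N) → ¬U)

¬L = ¬F = T
¬L → N = T → T = T
¬U = ¬T = F
(¬L → N) → ¬U = T → F = F
D → ((¬L → N) → ¬U) = F → F = T
So #3 is true.

True statements: 3 (#1, #2, #3).

3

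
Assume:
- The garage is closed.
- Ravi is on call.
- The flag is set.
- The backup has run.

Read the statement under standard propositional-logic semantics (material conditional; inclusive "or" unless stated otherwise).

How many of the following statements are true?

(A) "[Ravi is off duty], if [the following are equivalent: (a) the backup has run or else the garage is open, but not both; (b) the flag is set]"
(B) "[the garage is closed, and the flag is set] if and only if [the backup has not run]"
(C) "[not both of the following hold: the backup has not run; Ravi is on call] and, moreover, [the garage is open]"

Let R = "the backup has run" (True), P = "the garage is closed" (True), S = "the flag is set" (True), L = "Ravi is on call" (True).

(A): In symbols: ((R xor not P) iff S) -> not L

not P = not True = False
R xor not P = True xor False = True
(R xor not P) iff S = True iff True = True
not L = not True = False
((R xor not P) iff S) -> not L = True -> False = False
So (A) is false.

(B): This is (P and S) iff not R.

P and S = True and True = True
not R = not True = False
(P and S) iff not R = True iff False = False
So (B) is false.

(C): This is (not R nand L) and not P.

not R = not True = False
not R nand L = False nand True = True
not P = not True = False
(not R nand L) and not P = True and False = False
Thus (C) is false.

Count: 0.

0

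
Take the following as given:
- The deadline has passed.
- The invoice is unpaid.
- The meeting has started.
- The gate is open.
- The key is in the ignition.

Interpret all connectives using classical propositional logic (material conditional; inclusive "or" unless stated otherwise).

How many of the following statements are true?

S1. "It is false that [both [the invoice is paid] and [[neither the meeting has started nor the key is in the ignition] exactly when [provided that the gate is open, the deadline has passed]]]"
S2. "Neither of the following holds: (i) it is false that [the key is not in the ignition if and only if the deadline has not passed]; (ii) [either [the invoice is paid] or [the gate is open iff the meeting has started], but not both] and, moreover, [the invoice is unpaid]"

Let Q = "the invoice is paid" (False), R = "the meeting has started" (True), U = "the key is in the ignition" (True), S = "the gate is open" (True), P = "the deadline has passed" (True).

S1: Parsed as not (Q and ((R nor U) iff (S -> P)))

R nor U = True nor True = False
S -> P = True -> True = True
(R nor U) iff (S -> P) = False iff True = False
Q and ((R nor U) iff (S -> P)) = False and False = False
not (Q and ((R nor U) iff (S -> P))) = not False = True
Thus S1 is true.

S2: Parsed as not (not U iff not P) nor ((Q xor (S iff R)) and not Q)

not U = not True = False
not P = not True = False
not U iff not P = False iff False = True
not (not U iff not P) = not True = False
S iff R = True iff True = True
Q xor (S iff R) = False xor True = True
not Q = not False = True
(Q xor (S iff R)) and not Q = True and True = True
not (not U iff not P) nor ((Q xor (S iff R)) and not Q) = False nor True = False
Thus S2 is false.

1 of the 2 statements is true (S1).

1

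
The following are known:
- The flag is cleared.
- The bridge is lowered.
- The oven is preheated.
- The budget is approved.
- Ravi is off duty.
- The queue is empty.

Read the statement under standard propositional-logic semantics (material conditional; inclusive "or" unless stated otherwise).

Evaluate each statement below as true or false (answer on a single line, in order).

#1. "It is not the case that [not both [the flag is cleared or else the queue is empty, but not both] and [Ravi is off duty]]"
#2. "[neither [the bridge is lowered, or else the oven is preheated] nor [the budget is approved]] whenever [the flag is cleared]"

#1 False, #2 False

Let N = "the flag is set" (False), H = "the queue is empty" (True), S = "Ravi is on call" (False), W = "the bridge is raised" (False), G = "the oven is preheated" (True), R = "the budget is approved" (True).

#1: Parsed as not ((not N xor H) nand not S)

not N = not False = True
not N xor H = True xor True = False
not S = not False = True
(not N xor H) nand not S = False nand True = True
not ((not N xor H) nand not S) = not True = False
Hence #1 is false.

#2: This is not N -> ((not W or G) nor R).

not N = not False = True
not W = not False = True
not W or G = True or True = True
(not W or G) nor R = True nor True = False
not N -> ((not W or G) nor R) = True -> False = False
So #2 is false.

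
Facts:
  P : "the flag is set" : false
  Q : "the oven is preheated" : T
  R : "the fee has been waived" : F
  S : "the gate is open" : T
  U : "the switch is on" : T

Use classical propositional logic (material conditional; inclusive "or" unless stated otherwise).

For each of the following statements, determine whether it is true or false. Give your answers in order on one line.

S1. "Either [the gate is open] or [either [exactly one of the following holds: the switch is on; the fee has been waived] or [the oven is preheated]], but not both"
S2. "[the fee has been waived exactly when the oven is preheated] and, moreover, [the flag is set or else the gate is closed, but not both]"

S1 F, S2 F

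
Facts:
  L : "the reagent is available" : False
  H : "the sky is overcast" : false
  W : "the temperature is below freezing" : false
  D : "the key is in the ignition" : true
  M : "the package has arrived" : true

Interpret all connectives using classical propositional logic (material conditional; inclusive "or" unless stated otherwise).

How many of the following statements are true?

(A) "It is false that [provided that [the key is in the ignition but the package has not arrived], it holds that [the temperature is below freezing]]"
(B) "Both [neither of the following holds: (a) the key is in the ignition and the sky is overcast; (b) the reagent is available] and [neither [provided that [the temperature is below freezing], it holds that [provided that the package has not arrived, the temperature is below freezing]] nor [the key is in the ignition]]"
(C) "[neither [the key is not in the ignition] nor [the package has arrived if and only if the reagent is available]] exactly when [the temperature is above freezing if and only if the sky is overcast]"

0

(A): Parsed as not ((D and not M) -> W)

not M = not True = False
D and not M = True and False = False
(D and not M) -> W = False -> False = True
not ((D and not M) -> W) = not True = False
Hence (A) is false.

(B): This is ((D and H) nor L) and ((W -> (not M -> W)) nor D).

D and H = True and False = False
(D and H) nor L = False nor False = True
not M = not True = False
not M -> W = False -> False = True
W -> (not M -> W) = False -> True = True
(W -> (not M -> W)) nor D = True nor True = False
((D and H) nor L) and ((W -> (not M -> W)) nor D) = True and False = False
Hence (B) is false.

(C): In symbols: (not D nor (M iff L)) iff (not W iff H)

not D = not True = False
M iff L = True iff False = False
not D nor (M iff L) = False nor False = True
not W = not False = True
not W iff H = True iff False = False
(not D nor (M iff L)) iff (not W iff H) = True iff False = False
Hence (C) is false.

True statements: 0 (none).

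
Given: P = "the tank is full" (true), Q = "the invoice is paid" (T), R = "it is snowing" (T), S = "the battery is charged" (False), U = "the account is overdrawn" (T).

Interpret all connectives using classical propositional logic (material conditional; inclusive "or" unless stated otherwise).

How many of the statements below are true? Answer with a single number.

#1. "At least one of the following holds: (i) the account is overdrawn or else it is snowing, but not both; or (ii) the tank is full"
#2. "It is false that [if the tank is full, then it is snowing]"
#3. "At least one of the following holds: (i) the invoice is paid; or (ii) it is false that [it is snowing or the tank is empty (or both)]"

#1: In symbols: (U xor R) | P

U xor R = T xor T = F
(U xor R) | P = F | T = T
Thus #1 is true.

#2: In symbols: ~(P -> R)

P -> R = T -> T = T
~(P -> R) = ~T = F
Thus #2 is false.

#3: In symbols: Q | ~(R | ~P)

~P = ~T = F
R | ~P = T | F = T
~(R | ~P) = ~T = F
Q | ~(R | ~P) = T | F = T
Hence #3 is true.

2 of the 3 statements are true (#1, #3).

2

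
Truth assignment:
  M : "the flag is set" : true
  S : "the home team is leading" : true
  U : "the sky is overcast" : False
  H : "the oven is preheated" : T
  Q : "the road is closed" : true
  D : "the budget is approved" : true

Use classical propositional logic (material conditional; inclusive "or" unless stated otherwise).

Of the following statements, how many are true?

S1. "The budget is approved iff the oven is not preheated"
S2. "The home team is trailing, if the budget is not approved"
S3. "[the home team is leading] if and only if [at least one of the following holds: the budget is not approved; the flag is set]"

2

S1: Parsed as D ↔ ¬H

¬H = ¬T = F
D ↔ ¬H = T ↔ F = F
So S1 is false.

S2: Formalization: ¬D → ¬S

¬D = ¬T = F
¬S = ¬T = F
¬D → ¬S = F → F = T
So S2 is true.

S3: This is S ↔ (¬D ∨ M).

¬D = ¬T = F
¬D ∨ M = F ∨ T = T
S ↔ (¬D ∨ M) = T ↔ T = T
So S3 is true.

Count: 2.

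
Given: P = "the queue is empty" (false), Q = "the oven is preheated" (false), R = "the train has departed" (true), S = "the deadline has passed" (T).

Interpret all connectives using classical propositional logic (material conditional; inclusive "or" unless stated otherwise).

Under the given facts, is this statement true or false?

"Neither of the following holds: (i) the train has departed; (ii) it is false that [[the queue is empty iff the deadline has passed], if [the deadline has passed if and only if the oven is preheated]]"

In symbols: R nor not ((S iff Q) -> (P iff S))

S iff Q = True iff False = False
P iff S = False iff True = False
(S iff Q) -> (P iff S) = False -> False = True
not ((S iff Q) -> (P iff S)) = not True = False
R nor not ((S iff Q) -> (P iff S)) = True nor False = False

The statement is false.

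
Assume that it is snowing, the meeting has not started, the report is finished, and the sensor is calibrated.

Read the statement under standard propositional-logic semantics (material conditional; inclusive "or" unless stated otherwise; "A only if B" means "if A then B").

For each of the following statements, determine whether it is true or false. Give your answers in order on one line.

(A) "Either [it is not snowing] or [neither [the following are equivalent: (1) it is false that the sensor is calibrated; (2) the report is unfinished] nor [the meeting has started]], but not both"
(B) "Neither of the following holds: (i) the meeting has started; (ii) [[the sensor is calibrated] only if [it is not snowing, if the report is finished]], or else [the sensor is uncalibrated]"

(A) false, (B) true

Let Q = "it is snowing" (True), U = "the sensor is calibrated" (True), R = "the report is finished" (True), W = "the meeting has started" (False).

(A): This is not Q xor ((not U iff not R) nor W).

not Q = not True = False
not U = not True = False
not R = not True = False
not U iff not R = False iff False = True
(not U iff not R) nor W = True nor False = False
not Q xor ((not U iff not R) nor W) = False xor False = False
Thus (A) is false.

(B): Parsed as W nor ((U -> (R -> not Q)) or not U)

not Q = not True = False
R -> not Q = True -> False = False
U -> (R -> not Q) = True -> False = False
not U = not True = False
(U -> (R -> not Q)) or not U = False or False = False
W nor ((U -> (R -> not Q)) or not U) = False nor False = True
So (B) is true.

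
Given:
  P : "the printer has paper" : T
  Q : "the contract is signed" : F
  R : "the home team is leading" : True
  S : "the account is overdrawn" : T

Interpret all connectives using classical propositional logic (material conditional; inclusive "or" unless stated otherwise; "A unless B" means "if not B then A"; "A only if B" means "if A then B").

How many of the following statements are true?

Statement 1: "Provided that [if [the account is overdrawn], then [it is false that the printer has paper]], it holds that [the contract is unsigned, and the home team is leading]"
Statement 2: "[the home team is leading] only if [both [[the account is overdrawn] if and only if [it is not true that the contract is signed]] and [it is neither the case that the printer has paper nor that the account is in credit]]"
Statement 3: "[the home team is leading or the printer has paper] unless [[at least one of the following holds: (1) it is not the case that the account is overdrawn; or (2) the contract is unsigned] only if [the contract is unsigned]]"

Statement 1: Formalization: (S -> ~P) -> (~Q & R)

~P = ~T = F
S -> ~P = T -> F = F
~Q = ~F = T
~Q & R = T & T = T
(S -> ~P) -> (~Q & R) = F -> T = T
Hence Statement 1 is true.

Statement 2: Formalization: R -> ((S <-> ~Q) & (P nor ~S))

~Q = ~F = T
S <-> ~Q = T <-> T = T
~S = ~T = F
P nor ~S = T nor F = F
(S <-> ~Q) & (P nor ~S) = T & F = F
R -> ((S <-> ~Q) & (P nor ~S)) = T -> F = F
Hence Statement 2 is false.

Statement 3: This is (R | P) | ((~S | ~Q) -> ~Q).

R | P = T | T = T
~S = ~T = F
~Q = ~F = T
~S | ~Q = F | T = T
~Q = ~F = T
(~S | ~Q) -> ~Q = T -> T = T
(R | P) | ((~S | ~Q) -> ~Q) = T | T = T
So Statement 3 is true.

Count: 2.

2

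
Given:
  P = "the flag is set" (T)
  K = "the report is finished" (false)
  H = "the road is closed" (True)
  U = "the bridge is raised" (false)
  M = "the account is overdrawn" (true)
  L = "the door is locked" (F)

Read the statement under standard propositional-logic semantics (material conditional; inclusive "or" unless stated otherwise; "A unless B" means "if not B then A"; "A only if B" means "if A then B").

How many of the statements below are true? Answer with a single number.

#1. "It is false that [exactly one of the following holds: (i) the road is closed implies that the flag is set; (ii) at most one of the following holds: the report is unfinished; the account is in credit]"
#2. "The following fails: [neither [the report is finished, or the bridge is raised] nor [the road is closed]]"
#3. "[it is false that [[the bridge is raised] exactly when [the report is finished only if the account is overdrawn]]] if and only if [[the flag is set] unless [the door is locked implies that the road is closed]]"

3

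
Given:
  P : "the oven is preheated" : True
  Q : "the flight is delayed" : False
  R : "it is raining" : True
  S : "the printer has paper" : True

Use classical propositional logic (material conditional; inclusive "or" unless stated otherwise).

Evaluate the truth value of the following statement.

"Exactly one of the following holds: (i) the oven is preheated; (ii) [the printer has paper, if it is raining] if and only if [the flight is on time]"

False.

This is P ⊕ ((R → S) ↔ ¬Q).

R → S = T → T = T
¬Q = ¬F = T
(R → S) ↔ ¬Q = T ↔ T = T
P ⊕ ((R → S) ↔ ¬Q) = T ⊕ T = F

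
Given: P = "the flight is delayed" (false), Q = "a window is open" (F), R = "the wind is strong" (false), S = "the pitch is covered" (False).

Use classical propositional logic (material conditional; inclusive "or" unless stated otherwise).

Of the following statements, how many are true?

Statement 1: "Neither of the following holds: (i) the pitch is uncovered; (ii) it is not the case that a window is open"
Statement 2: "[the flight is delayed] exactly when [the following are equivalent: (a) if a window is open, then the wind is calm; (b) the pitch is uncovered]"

0

Statement 1: Parsed as ¬S ↓ ¬Q

¬S = ¬F = T
¬Q = ¬F = T
¬S ↓ ¬Q = T ↓ T = F
So Statement 1 is false.

Statement 2: Parsed as P ↔ ((Q → ¬R) ↔ ¬S)

¬R = ¬F = T
Q → ¬R = F → T = T
¬S = ¬F = T
(Q → ¬R) ↔ ¬S = T ↔ T = T
P ↔ ((Q → ¬R) ↔ ¬S) = F ↔ T = F
Thus Statement 2 is false.

True statements: 0 (none).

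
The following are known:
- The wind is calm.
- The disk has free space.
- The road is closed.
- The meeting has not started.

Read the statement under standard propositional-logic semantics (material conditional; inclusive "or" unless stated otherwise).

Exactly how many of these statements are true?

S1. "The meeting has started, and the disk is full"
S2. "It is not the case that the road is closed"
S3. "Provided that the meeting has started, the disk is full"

Let S = "the meeting has started" (F), Q = "the disk is full" (F), R = "the road is closed" (T).

S1: Formalization: S & Q

S & Q = F & F = F
Hence S1 is false.

S2: This is ~R.

~R = ~T = F
Hence S2 is false.

S3: This is S -> Q.

S -> Q = F -> F = T
Hence S3 is true.

1 of the 3 statements is true.

1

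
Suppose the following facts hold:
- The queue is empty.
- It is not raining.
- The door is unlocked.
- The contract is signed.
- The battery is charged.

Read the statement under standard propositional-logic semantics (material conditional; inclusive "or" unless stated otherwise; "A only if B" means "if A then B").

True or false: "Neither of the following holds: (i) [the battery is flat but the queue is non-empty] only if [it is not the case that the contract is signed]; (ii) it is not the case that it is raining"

False.

Let U = "the battery is charged" (T), P = "the queue is empty" (T), S = "the contract is signed" (T), Q = "it is raining" (F).
Formalization: ((~U & ~P) -> ~S) nor ~Q

~U = ~T = F
~P = ~T = F
~U & ~P = F & F = F
~S = ~T = F
(~U & ~P) -> ~S = F -> F = T
~Q = ~F = T
((~U & ~P) -> ~S) nor ~Q = T nor T = F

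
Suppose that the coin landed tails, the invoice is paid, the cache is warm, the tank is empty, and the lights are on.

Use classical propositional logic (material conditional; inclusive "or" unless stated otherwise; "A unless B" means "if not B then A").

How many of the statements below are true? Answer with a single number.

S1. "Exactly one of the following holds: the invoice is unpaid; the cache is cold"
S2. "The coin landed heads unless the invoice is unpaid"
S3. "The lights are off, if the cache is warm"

0

Let Q = "the invoice is paid" (T), R = "the cache is warm" (T), P = "the coin landed heads" (F), U = "the lights are on" (T).

S1: Parsed as ¬Q ⊕ ¬R

¬Q = ¬T = F
¬R = ¬T = F
¬Q ⊕ ¬R = F ⊕ F = F
Hence S1 is false.

S2: Formalization: P ∨ ¬Q

¬Q = ¬T = F
P ∨ ¬Q = F ∨ F = F
Hence S2 is false.

S3: Parsed as R → ¬U

¬U = ¬T = F
R → ¬U = T → F = F
Thus S3 is false.

0 of the 3 statements are true (none).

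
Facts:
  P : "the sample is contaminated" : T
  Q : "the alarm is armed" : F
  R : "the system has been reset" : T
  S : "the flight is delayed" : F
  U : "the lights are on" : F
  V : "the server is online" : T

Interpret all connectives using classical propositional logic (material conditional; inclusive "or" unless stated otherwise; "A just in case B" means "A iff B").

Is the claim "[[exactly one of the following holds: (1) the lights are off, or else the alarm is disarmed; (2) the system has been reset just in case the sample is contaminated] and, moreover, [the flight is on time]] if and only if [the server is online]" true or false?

False

Formalization: (((~U | ~Q) xor (R <-> P)) & ~S) <-> V

~U = ~F = T
~Q = ~F = T
~U | ~Q = T | T = T
R <-> P = T <-> T = T
(~U | ~Q) xor (R <-> P) = T xor T = F
~S = ~F = T
((~U | ~Q) xor (R <-> P)) & ~S = F & T = F
(((~U | ~Q) xor (R <-> P)) & ~S) <-> V = F <-> T = F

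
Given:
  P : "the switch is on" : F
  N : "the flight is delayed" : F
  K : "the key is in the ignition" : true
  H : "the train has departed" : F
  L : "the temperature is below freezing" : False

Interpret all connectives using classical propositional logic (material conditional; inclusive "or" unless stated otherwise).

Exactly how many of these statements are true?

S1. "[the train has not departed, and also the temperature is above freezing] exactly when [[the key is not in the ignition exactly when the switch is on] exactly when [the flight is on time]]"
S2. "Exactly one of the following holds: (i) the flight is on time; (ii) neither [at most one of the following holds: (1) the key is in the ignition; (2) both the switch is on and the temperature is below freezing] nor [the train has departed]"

2

S1: Formalization: (¬H ∧ ¬L) ↔ ((¬K ↔ P) ↔ ¬N)

¬H = ¬F = T
¬L = ¬F = T
¬H ∧ ¬L = T ∧ T = T
¬K = ¬T = F
¬K ↔ P = F ↔ F = T
¬N = ¬F = T
(¬K ↔ P) ↔ ¬N = T ↔ T = T
(¬H ∧ ¬L) ↔ ((¬K ↔ P) ↔ ¬N) = T ↔ T = T
Hence S1 is true.

S2: This is ¬N ⊕ ((K ↑ (P ∧ L)) ↓ H).

¬N = ¬F = T
P ∧ L = F ∧ F = F
K ↑ (P ∧ L) = T ↑ F = T
(K ↑ (P ∧ L)) ↓ H = T ↓ F = F
¬N ⊕ ((K ↑ (P ∧ L)) ↓ H) = T ⊕ F = T
Hence S2 is true.

True statements: 2 (S1, S2).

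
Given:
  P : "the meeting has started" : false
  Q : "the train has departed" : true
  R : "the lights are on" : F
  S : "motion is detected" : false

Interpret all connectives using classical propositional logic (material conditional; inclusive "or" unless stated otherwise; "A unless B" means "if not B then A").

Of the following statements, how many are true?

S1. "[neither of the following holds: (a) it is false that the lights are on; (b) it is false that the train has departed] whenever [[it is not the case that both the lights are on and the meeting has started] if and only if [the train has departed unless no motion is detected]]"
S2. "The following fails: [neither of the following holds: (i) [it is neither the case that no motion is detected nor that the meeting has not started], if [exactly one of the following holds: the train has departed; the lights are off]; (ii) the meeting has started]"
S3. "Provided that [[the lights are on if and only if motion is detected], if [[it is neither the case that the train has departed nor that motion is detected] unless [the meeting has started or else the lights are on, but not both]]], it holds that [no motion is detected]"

S1: Parsed as ((R nand P) <-> (Q | ~S)) -> (~R nor ~Q)

R nand P = F nand F = T
~S = ~F = T
Q | ~S = T | T = T
(R nand P) <-> (Q | ~S) = T <-> T = T
~R = ~F = T
~Q = ~T = F
~R nor ~Q = T nor F = F
((R nand P) <-> (Q | ~S)) -> (~R nor ~Q) = T -> F = F
Thus S1 is false.

S2: This is ~(((Q xor ~R) -> (~S nor ~P)) nor P).

~R = ~F = T
Q xor ~R = T xor T = F
~S = ~F = T
~P = ~F = T
~S nor ~P = T nor T = F
(Q xor ~R) -> (~S nor ~P) = F -> F = T
((Q xor ~R) -> (~S nor ~P)) nor P = T nor F = F
~(((Q xor ~R) -> (~S nor ~P)) nor P) = ~F = T
Hence S2 is true.

S3: This is (((Q nor S) | (P xor R)) -> (R <-> S)) -> ~S.

Q nor S = T nor F = F
P xor R = F xor F = F
(Q nor S) | (P xor R) = F | F = F
R <-> S = F <-> F = T
((Q nor S) | (P xor R)) -> (R <-> S) = F -> T = T
~S = ~F = T
(((Q nor S) | (P xor R)) -> (R <-> S)) -> ~S = T -> T = T
Thus S3 is true.

True statements: 2 (S2, S3).

2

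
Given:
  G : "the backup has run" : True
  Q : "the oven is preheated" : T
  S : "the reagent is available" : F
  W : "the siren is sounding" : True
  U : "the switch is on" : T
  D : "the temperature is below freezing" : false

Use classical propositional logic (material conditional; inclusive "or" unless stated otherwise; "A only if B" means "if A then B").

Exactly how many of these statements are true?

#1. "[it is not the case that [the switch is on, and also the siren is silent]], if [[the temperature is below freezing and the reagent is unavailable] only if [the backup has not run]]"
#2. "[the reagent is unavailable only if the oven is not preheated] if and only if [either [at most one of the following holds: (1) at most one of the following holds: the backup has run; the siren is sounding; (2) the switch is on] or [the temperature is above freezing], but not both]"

#1: In symbols: ((D & ~S) -> ~G) -> ~(U & ~W)

~S = ~F = T
D & ~S = F & T = F
~G = ~T = F
(D & ~S) -> ~G = F -> F = T
~W = ~T = F
U & ~W = T & F = F
~(U & ~W) = ~F = T
((D & ~S) -> ~G) -> ~(U & ~W) = T -> T = T
Hence #1 is true.

#2: In symbols: (~S -> ~Q) <-> (((G nand W) nand U) xor ~D)

~S = ~F = T
~Q = ~T = F
~S -> ~Q = T -> F = F
G nand W = T nand T = F
(G nand W) nand U = F nand T = T
~D = ~F = T
((G nand W) nand U) xor ~D = T xor T = F
(~S -> ~Q) <-> (((G nand W) nand U) xor ~D) = F <-> F = T
Hence #2 is true.

Count: 2.

2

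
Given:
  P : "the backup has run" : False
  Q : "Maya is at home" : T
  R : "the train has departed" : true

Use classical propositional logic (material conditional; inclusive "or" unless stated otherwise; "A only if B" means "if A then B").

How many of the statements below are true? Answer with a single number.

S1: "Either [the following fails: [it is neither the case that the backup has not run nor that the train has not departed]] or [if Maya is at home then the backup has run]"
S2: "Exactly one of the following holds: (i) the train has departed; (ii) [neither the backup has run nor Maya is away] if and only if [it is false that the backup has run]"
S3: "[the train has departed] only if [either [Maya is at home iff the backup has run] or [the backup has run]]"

S1: In symbols: ~(~P nor ~R) | (Q -> P)

~P = ~F = T
~R = ~T = F
~P nor ~R = T nor F = F
~(~P nor ~R) = ~F = T
Q -> P = T -> F = F
~(~P nor ~R) | (Q -> P) = T | F = T
Thus S1 is true.

S2: This is R xor ((P nor ~Q) <-> ~P).

~Q = ~T = F
P nor ~Q = F nor F = T
~P = ~F = T
(P nor ~Q) <-> ~P = T <-> T = T
R xor ((P nor ~Q) <-> ~P) = T xor T = F
Thus S2 is false.

S3: In symbols: R -> ((Q <-> P) | P)

Q <-> P = T <-> F = F
(Q <-> P) | P = F | F = F
R -> ((Q <-> P) | P) = T -> F = F
So S3 is false.

1 of the 3 statements is true.

1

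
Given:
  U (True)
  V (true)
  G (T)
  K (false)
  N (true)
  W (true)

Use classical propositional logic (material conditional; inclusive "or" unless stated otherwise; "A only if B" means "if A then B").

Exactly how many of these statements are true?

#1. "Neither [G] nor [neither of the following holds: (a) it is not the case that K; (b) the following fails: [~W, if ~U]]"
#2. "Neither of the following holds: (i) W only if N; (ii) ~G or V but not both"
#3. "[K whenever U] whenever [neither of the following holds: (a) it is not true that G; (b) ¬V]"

#1: Formalization: G nor (~K nor ~(~U -> ~W))

~K = ~F = T
~U = ~T = F
~W = ~T = F
~U -> ~W = F -> F = T
~(~U -> ~W) = ~T = F
~K nor ~(~U -> ~W) = T nor F = F
G nor (~K nor ~(~U -> ~W)) = T nor F = F
So #1 is false.

#2: This is (W -> N) nor (~G xor V).

W -> N = T -> T = T
~G = ~T = F
~G xor V = F xor T = T
(W -> N) nor (~G xor V) = T nor T = F
Thus #2 is false.

#3: Formalization: (~G nor ~V) -> (U -> K)

~G = ~T = F
~V = ~T = F
~G nor ~V = F nor F = T
U -> K = T -> F = F
(~G nor ~V) -> (U -> K) = T -> F = F
Hence #3 is false.

Count: 0.

0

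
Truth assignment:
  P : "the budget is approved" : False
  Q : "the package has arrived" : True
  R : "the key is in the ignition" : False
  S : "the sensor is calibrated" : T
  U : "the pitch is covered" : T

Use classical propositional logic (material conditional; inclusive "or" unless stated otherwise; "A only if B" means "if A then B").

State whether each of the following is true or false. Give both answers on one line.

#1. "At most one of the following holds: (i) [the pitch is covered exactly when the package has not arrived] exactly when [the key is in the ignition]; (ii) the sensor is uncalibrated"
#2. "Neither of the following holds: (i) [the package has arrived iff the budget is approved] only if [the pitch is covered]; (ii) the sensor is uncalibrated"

#1 true, #2 false

#1: Parsed as ((U <-> ~Q) <-> R) nand ~S

~Q = ~T = F
U <-> ~Q = T <-> F = F
(U <-> ~Q) <-> R = F <-> F = T
~S = ~T = F
((U <-> ~Q) <-> R) nand ~S = T nand F = T
Thus #1 is true.

#2: In symbols: ((Q <-> P) -> U) nor ~S

Q <-> P = T <-> F = F
(Q <-> P) -> U = F -> T = T
~S = ~T = F
((Q <-> P) -> U) nor ~S = T nor F = F
So #2 is false.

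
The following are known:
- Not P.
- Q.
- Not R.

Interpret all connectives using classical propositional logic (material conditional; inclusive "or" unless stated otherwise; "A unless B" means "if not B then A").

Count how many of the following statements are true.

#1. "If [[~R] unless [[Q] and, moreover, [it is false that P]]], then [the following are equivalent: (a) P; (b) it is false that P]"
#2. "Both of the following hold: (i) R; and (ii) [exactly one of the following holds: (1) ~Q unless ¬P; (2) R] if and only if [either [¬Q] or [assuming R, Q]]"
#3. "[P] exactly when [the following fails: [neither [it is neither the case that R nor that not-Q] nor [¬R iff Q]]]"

0

#1: Parsed as (not R or (Q and not P)) -> (P iff not P)

not R = not False = True
not P = not False = True
Q and not P = True and True = True
not R or (Q and not P) = True or True = True
not P = not False = True
P iff not P = False iff True = False
(not R or (Q and not P)) -> (P iff not P) = True -> False = False
So #1 is false.

#2: Parsed as R and (((not Q or not P) xor R) iff (not Q or (R -> Q)))

not Q = not True = False
not P = not False = True
not Q or not P = False or True = True
(not Q or not P) xor R = True xor False = True
not Q = not True = False
R -> Q = False -> True = True
not Q or (R -> Q) = False or True = True
((not Q or not P) xor R) iff (not Q or (R -> Q)) = True iff True = True
R and (((not Q or not P) xor R) iff (not Q or (R -> Q))) = False and True = False
So #2 is false.

#3: In symbols: P iff not ((R nor not Q) nor (not R iff Q))

not Q = not True = False
R nor not Q = False nor False = True
not R = not False = True
not R iff Q = True iff True = True
(R nor not Q) nor (not R iff Q) = True nor True = False
not ((R nor not Q) nor (not R iff Q)) = not False = True
P iff not ((R nor not Q) nor (not R iff Q)) = False iff True = False
Thus #3 is false.

Count: 0.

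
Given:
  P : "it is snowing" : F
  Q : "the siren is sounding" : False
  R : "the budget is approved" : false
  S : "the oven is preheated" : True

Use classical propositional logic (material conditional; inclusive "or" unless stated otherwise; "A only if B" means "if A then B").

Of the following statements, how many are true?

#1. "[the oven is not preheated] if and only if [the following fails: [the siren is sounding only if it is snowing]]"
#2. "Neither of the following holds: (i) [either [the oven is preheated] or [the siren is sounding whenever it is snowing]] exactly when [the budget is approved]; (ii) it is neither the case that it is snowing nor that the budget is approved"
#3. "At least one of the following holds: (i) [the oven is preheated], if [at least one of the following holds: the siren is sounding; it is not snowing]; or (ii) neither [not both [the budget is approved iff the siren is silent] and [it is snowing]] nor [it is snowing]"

2

#1: Formalization: ¬S ↔ ¬(Q → P)

¬S = ¬T = F
Q → P = F → F = T
¬(Q → P) = ¬T = F
¬S ↔ ¬(Q → P) = F ↔ F = T
Thus #1 is true.

#2: Formalization: ((S ∨ (P → Q)) ↔ R) ↓ (P ↓ R)

P → Q = F → F = T
S ∨ (P → Q) = T ∨ T = T
(S ∨ (P → Q)) ↔ R = T ↔ F = F
P ↓ R = F ↓ F = T
((S ∨ (P → Q)) ↔ R) ↓ (P ↓ R) = F ↓ T = F
Hence #2 is false.

#3: Parsed as ((Q ∨ ¬P) → S) ∨ (((R ↔ ¬Q) ↑ P) ↓ P)

¬P = ¬F = T
Q ∨ ¬P = F ∨ T = T
(Q ∨ ¬P) → S = T → T = T
¬Q = ¬F = T
R ↔ ¬Q = F ↔ T = F
(R ↔ ¬Q) ↑ P = F ↑ F = T
((R ↔ ¬Q) ↑ P) ↓ P = T ↓ F = F
((Q ∨ ¬P) → S) ∨ (((R ↔ ¬Q) ↑ P) ↓ P) = T ∨ F = T
So #3 is true.

Count: 2.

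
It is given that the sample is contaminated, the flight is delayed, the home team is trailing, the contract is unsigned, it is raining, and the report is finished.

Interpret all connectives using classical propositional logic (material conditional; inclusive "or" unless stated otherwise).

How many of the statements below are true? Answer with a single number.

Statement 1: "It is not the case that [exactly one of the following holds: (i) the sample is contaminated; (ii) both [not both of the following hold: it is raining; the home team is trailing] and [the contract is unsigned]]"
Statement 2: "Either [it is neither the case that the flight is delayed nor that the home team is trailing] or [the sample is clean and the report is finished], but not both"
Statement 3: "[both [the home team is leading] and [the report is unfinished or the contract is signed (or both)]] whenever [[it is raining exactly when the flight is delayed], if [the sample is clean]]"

Let P = "the sample is contaminated" (T), U = "it is raining" (T), R = "the home team is leading" (F), S = "the contract is signed" (F), Q = "the flight is delayed" (T), V = "the report is finished" (T).

Statement 1: Formalization: ~(P xor ((U nand ~R) & ~S))

~R = ~F = T
U nand ~R = T nand T = F
~S = ~F = T
(U nand ~R) & ~S = F & T = F
P xor ((U nand ~R) & ~S) = T xor F = T
~(P xor ((U nand ~R) & ~S)) = ~T = F
Hence Statement 1 is false.

Statement 2: Parsed as (Q nor ~R) xor (~P & V)

~R = ~F = T
Q nor ~R = T nor T = F
~P = ~T = F
~P & V = F & T = F
(Q nor ~R) xor (~P & V) = F xor F = F
So Statement 2 is false.

Statement 3: In symbols: (~P -> (U <-> Q)) -> (R & (~V | S))

~P = ~T = F
U <-> Q = T <-> T = T
~P -> (U <-> Q) = F -> T = T
~V = ~T = F
~V | S = F | F = F
R & (~V | S) = F & F = F
(~P -> (U <-> Q)) -> (R & (~V | S)) = T -> F = F
Thus Statement 3 is false.

True statements: 0 (none).

0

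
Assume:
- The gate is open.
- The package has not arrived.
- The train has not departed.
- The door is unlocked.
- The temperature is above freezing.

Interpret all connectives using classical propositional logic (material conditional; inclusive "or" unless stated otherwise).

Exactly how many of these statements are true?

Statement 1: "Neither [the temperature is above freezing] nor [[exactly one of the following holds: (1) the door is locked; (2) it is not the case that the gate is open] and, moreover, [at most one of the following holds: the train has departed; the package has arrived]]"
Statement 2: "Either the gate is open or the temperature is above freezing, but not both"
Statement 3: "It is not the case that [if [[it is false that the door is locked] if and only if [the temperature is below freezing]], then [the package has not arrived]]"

Let K = "the temperature is below freezing" (F), H = "the door is locked" (F), M = "the gate is open" (T), U = "the train has departed" (F), D = "the package has arrived" (F).

Statement 1: Formalization: ~K nor ((H xor ~M) & (U nand D))

~K = ~F = T
~M = ~T = F
H xor ~M = F xor F = F
U nand D = F nand F = T
(H xor ~M) & (U nand D) = F & T = F
~K nor ((H xor ~M) & (U nand D)) = T nor F = F
So Statement 1 is false.

Statement 2: Parsed as M xor ~K

~K = ~F = T
M xor ~K = T xor T = F
So Statement 2 is false.

Statement 3: Parsed as ~((~H <-> K) -> ~D)

~H = ~F = T
~H <-> K = T <-> F = F
~D = ~F = T
(~H <-> K) -> ~D = F -> T = T
~((~H <-> K) -> ~D) = ~T = F
Hence Statement 3 is false.

0 of the 3 statements are true (none).

0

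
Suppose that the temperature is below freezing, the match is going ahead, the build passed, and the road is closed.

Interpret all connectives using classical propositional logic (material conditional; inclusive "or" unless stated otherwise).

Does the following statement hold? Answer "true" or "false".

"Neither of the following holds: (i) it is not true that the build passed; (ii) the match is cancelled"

true

Let R = "the build passed" (T), Q = "the match is cancelled" (F).
This is ~R nor Q.

~R = ~T = F
~R nor Q = F nor F = T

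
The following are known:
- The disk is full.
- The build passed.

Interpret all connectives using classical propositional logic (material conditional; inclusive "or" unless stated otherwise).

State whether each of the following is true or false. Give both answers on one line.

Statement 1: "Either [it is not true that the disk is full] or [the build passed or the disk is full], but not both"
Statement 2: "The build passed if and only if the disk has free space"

Statement 1 T / Statement 2 F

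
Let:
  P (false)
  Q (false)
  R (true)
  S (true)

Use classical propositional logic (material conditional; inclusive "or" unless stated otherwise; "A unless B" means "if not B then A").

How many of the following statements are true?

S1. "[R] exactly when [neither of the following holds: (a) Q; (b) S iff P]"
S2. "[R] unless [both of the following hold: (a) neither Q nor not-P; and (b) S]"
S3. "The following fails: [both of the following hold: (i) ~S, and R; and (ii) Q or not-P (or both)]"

S1: This is R <-> (Q nor (S <-> P)).

S <-> P = T <-> F = F
Q nor (S <-> P) = F nor F = T
R <-> (Q nor (S <-> P)) = T <-> T = T
Thus S1 is true.

S2: Parsed as R | ((Q nor ~P) & S)

~P = ~F = T
Q nor ~P = F nor T = F
(Q nor ~P) & S = F & T = F
R | ((Q nor ~P) & S) = T | F = T
Thus S2 is true.

S3: This is ~((~S & R) & (Q | ~P)).

~S = ~T = F
~S & R = F & T = F
~P = ~F = T
Q | ~P = F | T = T
(~S & R) & (Q | ~P) = F & T = F
~((~S & R) & (Q | ~P)) = ~F = T
Hence S3 is true.

3 of the 3 statements are true (S1, S2, S3).

3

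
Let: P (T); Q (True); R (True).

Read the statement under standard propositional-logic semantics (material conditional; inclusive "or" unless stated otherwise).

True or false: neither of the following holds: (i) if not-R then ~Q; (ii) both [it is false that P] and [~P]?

False.

This is (¬R → ¬Q) ↓ (¬P ∧ ¬P).

¬R = ¬T = F
¬Q = ¬T = F
¬R → ¬Q = F → F = T
¬P = ¬T = F
¬P = ¬T = F
¬P ∧ ¬P = F ∧ F = F
(¬R → ¬Q) ↓ (¬P ∧ ¬P) = T ↓ F = F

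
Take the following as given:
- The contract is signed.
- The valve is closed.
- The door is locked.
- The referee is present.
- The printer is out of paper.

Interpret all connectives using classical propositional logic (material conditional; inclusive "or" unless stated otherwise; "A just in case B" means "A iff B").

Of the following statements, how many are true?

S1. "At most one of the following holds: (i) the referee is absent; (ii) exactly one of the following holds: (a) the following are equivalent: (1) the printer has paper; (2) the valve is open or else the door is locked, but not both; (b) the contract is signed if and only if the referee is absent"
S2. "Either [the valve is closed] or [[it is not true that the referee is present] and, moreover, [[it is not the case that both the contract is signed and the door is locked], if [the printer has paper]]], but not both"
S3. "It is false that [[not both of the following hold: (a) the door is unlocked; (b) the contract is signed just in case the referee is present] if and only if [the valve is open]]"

3

Let S = "the referee is present" (T), U = "the printer has paper" (F), Q = "the valve is open" (F), R = "the door is locked" (T), P = "the contract is signed" (T).

S1: In symbols: ~S nand ((U <-> (Q xor R)) xor (P <-> ~S))

~S = ~T = F
Q xor R = F xor T = T
U <-> (Q xor R) = F <-> T = F
~S = ~T = F
P <-> ~S = T <-> F = F
(U <-> (Q xor R)) xor (P <-> ~S) = F xor F = F
~S nand ((U <-> (Q xor R)) xor (P <-> ~S)) = F nand F = T
Thus S1 is true.

S2: This is ~Q xor (~S & (U -> (P nand R))).

~Q = ~F = T
~S = ~T = F
P nand R = T nand T = F
U -> (P nand R) = F -> F = T
~S & (U -> (P nand R)) = F & T = F
~Q xor (~S & (U -> (P nand R))) = T xor F = T
Hence S2 is true.

S3: This is ~((~R nand (P <-> S)) <-> Q).

~R = ~T = F
P <-> S = T <-> T = T
~R nand (P <-> S) = F nand T = T
(~R nand (P <-> S)) <-> Q = T <-> F = F
~((~R nand (P <-> S)) <-> Q) = ~F = T
Thus S3 is true.

3 of the 3 statements are true (S1, S2, S3).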